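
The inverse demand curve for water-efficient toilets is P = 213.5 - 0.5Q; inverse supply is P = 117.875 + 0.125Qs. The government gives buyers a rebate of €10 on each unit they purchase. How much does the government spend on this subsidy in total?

Government cost = €1690

Pre-subsidy: 213.5 - 0.5Q = 117.875 + 0.125Q gives Q* = 153 and P* = 137.
With the rebate, buyers effectively pay Pb = Ps − 10, where Ps is the price sellers receive.
On the curves, Pb = 213.5 - 0.5Q and Ps = 117.875 + 0.125Q; the wedge Ps − Pb = 10 gives 117.875 + 0.125Q − (213.5 - 0.5Q) = 10, so Q' = 169.
Then Pb = 213.5 − 0.5·169 = 129 and Ps = 117.875 + 0.125·169 = 139.
Government outlay = subsidy × quantity = 10 × 169 = 1690.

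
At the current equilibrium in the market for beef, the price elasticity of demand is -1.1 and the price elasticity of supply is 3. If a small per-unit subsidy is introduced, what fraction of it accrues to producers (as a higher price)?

For a small subsidy around the equilibrium, the benefit split depends on the relative slopes, which at a point are proportional to the elasticities.
Buyer share = εs/(εs + |εd|) = 3/(3 + 1.1) = 30/41; seller share = |εd|/(εs + |εd|) = 11/41.
So producers capture 11/41 of the subsidy.

Producer share = 11/41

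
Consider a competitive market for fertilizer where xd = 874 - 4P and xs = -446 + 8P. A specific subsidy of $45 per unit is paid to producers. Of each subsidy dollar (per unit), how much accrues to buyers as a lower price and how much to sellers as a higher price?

Pre-subsidy: 874 - 4P = -446 + 8P gives P* = 110, x* = 434.
With the subsidy, sellers receive Ps = Pb + 45 for each unit, where Pb is the price buyers pay.
Supply in terms of Pb becomes xs = -446 + 8(Pb + 45) = -86 + 8Pb. Setting this equal to demand: 874 - 4Pb = -86 + 8Pb, so Pb = 80.
Sellers receive Ps = 80 + 45 = 125; x' = 874 − 4·80 = 554.
Buyers' price falls by P* − Pb = 110 − 80 = 30; sellers' price rises by Ps − P* = 125 − 110 = 15.

Buyers gain $30 per unit; sellers gain $15 per unit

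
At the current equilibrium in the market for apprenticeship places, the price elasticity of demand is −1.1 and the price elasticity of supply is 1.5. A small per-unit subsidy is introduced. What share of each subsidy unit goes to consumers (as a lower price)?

For a small subsidy around the equilibrium, the benefit split depends on the relative slopes, which at a point are proportional to the elasticities.
Buyer share = εs/(εs + |εd|) = 1.5/(1.5 + 1.1) = 15/26; seller share = |εd|/(εs + |εd|) = 11/26.

Consumer share = 15/26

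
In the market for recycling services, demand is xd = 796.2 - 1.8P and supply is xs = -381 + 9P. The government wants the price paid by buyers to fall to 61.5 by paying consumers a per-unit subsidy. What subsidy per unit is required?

Required subsidy s = 57 per unit

At a buyer price of 61.5, quantity demanded is 796.2 − 1.8·61.5 = 685.5.
Sellers supply 685.5 only when they receive Ps with -381 + 9·Ps = 685.5, i.e. Ps = 118.5.
s = Ps − Pb = 118.5 − 61.5 = 57.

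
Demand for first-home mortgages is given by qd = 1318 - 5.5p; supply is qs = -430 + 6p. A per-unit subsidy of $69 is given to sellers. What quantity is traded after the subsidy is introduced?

q' = 680

Pre-subsidy: 1318 - 5.5p = -430 + 6p gives p* = 152, q* = 482.
With the subsidy, sellers receive ps = pb + 69 for each unit, where pb is the price buyers pay.
Supply in terms of pb becomes qs = -430 + 6(pb + 69) = -16 + 6pb. Setting this equal to demand: 1318 - 5.5pb = -16 + 6pb, so pb = 116.
Sellers receive ps = 116 + 69 = 185; q' = 1318 − 5.5·116 = 680.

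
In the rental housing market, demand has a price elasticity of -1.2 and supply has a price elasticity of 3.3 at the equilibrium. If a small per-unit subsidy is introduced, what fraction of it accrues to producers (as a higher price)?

Producer share = 4/15

For a small subsidy around the equilibrium, the benefit split depends on the relative slopes, which at a point are proportional to the elasticities.
Buyer share = εs/(εs + |εd|) = 3.3/(3.3 + 1.2) = 11/15; seller share = |εd|/(εs + |εd|) = 4/15.
So producers capture 4/15 of the subsidy.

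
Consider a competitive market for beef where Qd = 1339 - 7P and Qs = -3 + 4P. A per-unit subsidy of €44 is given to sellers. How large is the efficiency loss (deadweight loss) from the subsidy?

Deadweight loss = €2464

Pre-subsidy: 1339 - 7P = -3 + 4P gives P* = 122, Q* = 485.
With the subsidy, sellers receive Ps = Pb + 44 for each unit, where Pb is the price buyers pay.
Supply in terms of Pb becomes Qs = -3 + 4(Pb + 44) = 173 + 4Pb. Setting this equal to demand: 1339 - 7Pb = 173 + 4Pb, so Pb = 106.
Sellers receive Ps = 106 + 44 = 150; Q' = 1339 − 7·106 = 597.
The subsidy expands output by 597 − 485 = 112 past the efficient level; on those units the gap between marginal cost and willingness to pay runs from 0 up to 44.
DWL = ½ × 44 × 112 = 2464.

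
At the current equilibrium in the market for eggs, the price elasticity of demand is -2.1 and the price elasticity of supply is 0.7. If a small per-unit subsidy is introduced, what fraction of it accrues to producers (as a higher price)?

Producer share = 0.75

For a small subsidy around the equilibrium, the benefit split depends on the relative slopes, which at a point are proportional to the elasticities.
Buyer share = εs/(εs + |εd|) = 0.7/(0.7 + 2.1) = 0.25; seller share = |εd|/(εs + |εd|) = 0.75.
So producers capture 0.75 of the subsidy.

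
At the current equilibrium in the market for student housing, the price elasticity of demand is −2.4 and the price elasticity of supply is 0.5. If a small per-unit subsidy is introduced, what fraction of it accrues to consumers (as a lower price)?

For a small subsidy around the equilibrium, the benefit split depends on the relative slopes, which at a point are proportional to the elasticities.
Buyer share = εs/(εs + |εd|) = 0.5/(0.5 + 2.4) = 5/29; seller share = |εd|/(εs + |εd|) = 24/29.

Consumer share = 5/29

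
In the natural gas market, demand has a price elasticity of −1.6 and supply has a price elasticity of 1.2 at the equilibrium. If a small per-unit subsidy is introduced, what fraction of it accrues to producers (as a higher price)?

Producer share = 4/7

For a small subsidy around the equilibrium, the benefit split depends on the relative slopes, which at a point are proportional to the elasticities.
Buyer share = εs/(εs + |εd|) = 1.2/(1.2 + 1.6) = 3/7; seller share = |εd|/(εs + |εd|) = 4/7.
So producers capture 4/7 of the subsidy.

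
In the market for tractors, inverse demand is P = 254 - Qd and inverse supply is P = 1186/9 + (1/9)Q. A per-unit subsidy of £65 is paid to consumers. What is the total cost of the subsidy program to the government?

Government cost = £10952.5

Pre-subsidy: 254 - Q = 1186/9 + (1/9)Q gives Q* = 110 and P* = 144.
With the rebate, buyers effectively pay Pb = Ps − 65, where Ps is the price sellers receive.
On the curves, Pb = 254 - Q and Ps = 1186/9 + (1/9)Q; the wedge Ps − Pb = 65 gives 1186/9 + (1/9)Q − (254 - Q) = 65, so Q' = 168.5.
Then Pb = 254 − 1·168.5 = 85.5 and Ps = 1186/9 + (1/9)·168.5 = 150.5.
Government outlay = subsidy × quantity = 65 × 168.5 = 10952.5.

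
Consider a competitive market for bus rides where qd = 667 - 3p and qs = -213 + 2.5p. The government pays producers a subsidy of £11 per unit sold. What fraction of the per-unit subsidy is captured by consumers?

Pre-subsidy: 667 - 3p = -213 + 2.5p gives p* = 160, q* = 187.
With the subsidy, sellers receive ps = pb + 11 for each unit, where pb is the price buyers pay.
Supply in terms of pb becomes qs = -213 + 2.5(pb + 11) = -185.5 + 2.5pb. Setting this equal to demand: 667 - 3pb = -185.5 + 2.5pb, so pb = 155.
Sellers receive ps = 155 + 11 = 166; q' = 667 − 3·155 = 202.
Buyers' price falls by p* − pb = 160 − 155 = 5; sellers' price rises by ps − p* = 166 − 160 = 6.
So consumers capture 5/11 = 5/11 of each unit of subsidy.

Consumer share = 5/11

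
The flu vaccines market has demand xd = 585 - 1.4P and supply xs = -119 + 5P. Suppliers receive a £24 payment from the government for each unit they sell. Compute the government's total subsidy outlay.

Government cost = £10974

Pre-subsidy: 585 - 1.4P = -119 + 5P gives P* = 110, x* = 431.
With the subsidy, sellers receive Ps = Pb + 24 for each unit, where Pb is the price buyers pay.
Supply in terms of Pb becomes xs = -119 + 5(Pb + 24) = 1 + 5Pb. Setting this equal to demand: 585 - 1.4Pb = 1 + 5Pb, so Pb = 91.25.
Sellers receive Ps = 91.25 + 24 = 115.25; x' = 585 − 1.4·91.25 = 457.25.
Government outlay = subsidy × quantity = 24 × 457.25 = 10974.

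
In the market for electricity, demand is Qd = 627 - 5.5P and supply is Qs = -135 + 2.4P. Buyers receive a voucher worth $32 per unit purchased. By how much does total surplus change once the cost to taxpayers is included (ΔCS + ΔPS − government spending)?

Pre-subsidy: 627 - 5.5P = -135 + 2.4P gives P* = 7620/79, Q* = 7623/79.
With the rebate, buyers effectively pay Pb = Ps − 32, where Ps is the price sellers receive.
Demand in terms of Ps becomes Qd = 627 − 5.5(Ps − 32) = 803 - 5.5Ps. Setting this equal to supply: 803 - 5.5Ps = -135 + 2.4Ps, so Ps = 9380/79.
Buyers pay Pb = 9380/79 − 32 = 6852/79; Q' = -135 + 2.4·(9380/79) = 11847/79.
ΔCS = ½(7623/79 + 11847/79)(7620/79 − 6852/79) = 7476480/6241; ΔPS = ½(7623/79 + 11847/79)(9380/79 − 7620/79) = 17133600/6241.
Government spending = 32 × 11847/79 = 379104/79.
Net change = 7476480/6241 + 17133600/6241 − 379104/79 = -67584/79. The loss equals the DWL triangle ½·32·4224/79.

Net change in total surplus = -67584/79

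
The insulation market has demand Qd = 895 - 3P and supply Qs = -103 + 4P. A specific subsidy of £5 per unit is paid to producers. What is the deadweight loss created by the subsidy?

Pre-subsidy: 895 - 3P = -103 + 4P gives P* = 998/7, Q* = 3271/7.
With the subsidy, sellers receive Ps = Pb + 5 for each unit, where Pb is the price buyers pay.
Supply in terms of Pb becomes Qs = -103 + 4(Pb + 5) = -83 + 4Pb. Setting this equal to demand: 895 - 3Pb = -83 + 4Pb, so Pb = 978/7.
Sellers receive Ps = 978/7 + 5 = 1013/7; Q' = 895 − 3·(978/7) = 3331/7.
The subsidy expands output by 3331/7 − 3271/7 = 60/7 past the efficient level; on those units the gap between marginal cost and willingness to pay runs from 0 up to 5.
DWL = ½ × 5 × 60/7 = 150/7.

Deadweight loss = 150/7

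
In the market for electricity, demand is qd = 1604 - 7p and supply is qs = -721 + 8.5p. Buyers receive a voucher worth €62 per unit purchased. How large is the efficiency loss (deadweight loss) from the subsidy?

Pre-subsidy: 1604 - 7p = -721 + 8.5p gives p* = 150, q* = 554.
With the rebate, buyers effectively pay pb = ps − 62, where ps is the price sellers receive.
Demand in terms of ps becomes qd = 1604 − 7(ps − 62) = 2038 - 7ps. Setting this equal to supply: 2038 - 7ps = -721 + 8.5ps, so ps = 178.
Buyers pay pb = 178 − 62 = 116; q' = -721 + 8.5·178 = 792.
The subsidy expands output by 792 − 554 = 238 past the efficient level; on those units the gap between marginal cost and willingness to pay runs from 0 up to 62.
DWL = ½ × 62 × 238 = 7378.

Deadweight loss = €7378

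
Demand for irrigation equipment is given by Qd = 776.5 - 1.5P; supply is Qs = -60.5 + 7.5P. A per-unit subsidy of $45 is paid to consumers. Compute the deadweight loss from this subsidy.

Deadweight loss = $1265.625

Pre-subsidy: 776.5 - 1.5P = -60.5 + 7.5P gives P* = 93, Q* = 637.
With the rebate, buyers effectively pay Pb = Ps − 45, where Ps is the price sellers receive.
Demand in terms of Ps becomes Qd = 776.5 − 1.5(Ps − 45) = 844 - 1.5Ps. Setting this equal to supply: 844 - 1.5Ps = -60.5 + 7.5Ps, so Ps = 100.5.
Buyers pay Pb = 100.5 − 45 = 55.5; Q' = -60.5 + 7.5·100.5 = 693.25.
The subsidy expands output by 693.25 − 637 = 56.25 past the efficient level; on those units the gap between marginal cost and willingness to pay runs from 0 up to 45.
DWL = ½ × 45 × 56.25 = 1265.625.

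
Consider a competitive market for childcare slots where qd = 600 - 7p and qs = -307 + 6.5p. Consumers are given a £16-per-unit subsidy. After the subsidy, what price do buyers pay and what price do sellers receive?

Buyers pay 1606/27; sellers receive 2038/27

Pre-subsidy: 600 - 7p = -307 + 6.5p gives p* = 1814/27, q* = 3502/27.
With the rebate, buyers effectively pay pb = ps − 16, where ps is the price sellers receive.
Demand in terms of ps becomes qd = 600 − 7(ps − 16) = 712 - 7ps. Setting this equal to supply: 712 - 7ps = -307 + 6.5ps, so ps = 2038/27.
Buyers pay pb = 2038/27 − 16 = 1606/27; q' = -307 + 6.5·(2038/27) = 4958/27.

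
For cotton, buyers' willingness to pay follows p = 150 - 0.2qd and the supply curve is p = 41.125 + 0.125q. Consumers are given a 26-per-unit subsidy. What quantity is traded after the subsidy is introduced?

q' = 415

Pre-subsidy: 150 - 0.2q = 41.125 + 0.125q gives q* = 335 and p* = 83.
With the rebate, buyers effectively pay pb = ps − 26, where ps is the price sellers receive.
On the curves, pb = 150 - 0.2q and ps = 41.125 + 0.125q; the wedge ps − pb = 26 gives 41.125 + 0.125q − (150 - 0.2q) = 26, so q' = 415.
Then pb = 150 − 0.2·415 = 67 and ps = 41.125 + 0.125·415 = 93.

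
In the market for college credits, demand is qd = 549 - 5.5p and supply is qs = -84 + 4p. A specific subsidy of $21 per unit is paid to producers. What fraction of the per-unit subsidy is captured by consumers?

Pre-subsidy: 549 - 5.5p = -84 + 4p gives p* = 1266/19, q* = 3468/19.
With the subsidy, sellers receive ps = pb + 21 for each unit, where pb is the price buyers pay.
Supply in terms of pb becomes qs = -84 + 4(pb + 21) = 0 + 4pb. Setting this equal to demand: 549 - 5.5pb = 0 + 4pb, so pb = 1098/19.
Sellers receive ps = 1098/19 + 21 = 1497/19; q' = 549 − 5.5·(1098/19) = 4392/19.
Buyers' price falls by p* − pb = 1266/19 − 1098/19 = 168/19; sellers' price rises by ps − p* = 1497/19 − 1266/19 = 231/19.
So consumers capture (168/19)/21 = 8/19 of each unit of subsidy.

Consumer share = 8/19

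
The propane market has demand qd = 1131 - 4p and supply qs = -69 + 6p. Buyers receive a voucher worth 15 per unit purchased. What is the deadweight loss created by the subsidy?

Deadweight loss = 270

Pre-subsidy: 1131 - 4p = -69 + 6p gives p* = 120, q* = 651.
With the rebate, buyers effectively pay pb = ps − 15, where ps is the price sellers receive.
Demand in terms of ps becomes qd = 1131 − 4(ps − 15) = 1191 - 4ps. Setting this equal to supply: 1191 - 4ps = -69 + 6ps, so ps = 126.
Buyers pay pb = 126 − 15 = 111; q' = -69 + 6·126 = 687.
The subsidy expands output by 687 − 651 = 36 past the efficient level; on those units the gap between marginal cost and willingness to pay runs from 0 up to 15.
DWL = ½ × 15 × 36 = 270.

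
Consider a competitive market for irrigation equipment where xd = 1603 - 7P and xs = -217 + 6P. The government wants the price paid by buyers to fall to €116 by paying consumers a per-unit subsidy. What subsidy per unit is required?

Required subsidy s = €52 per unit

At a buyer price of 116, quantity demanded is 1603 − 7·116 = 791.
Sellers supply 791 only when they receive Ps with -217 + 6·Ps = 791, i.e. Ps = 168.
s = Ps − Pb = 168 − 116 = 52.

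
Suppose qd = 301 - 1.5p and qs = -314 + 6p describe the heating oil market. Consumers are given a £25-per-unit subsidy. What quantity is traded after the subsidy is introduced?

q' = 208

Pre-subsidy: 301 - 1.5p = -314 + 6p gives p* = 82, q* = 178.
With the rebate, buyers effectively pay pb = ps − 25, where ps is the price sellers receive.
Demand in terms of ps becomes qd = 301 − 1.5(ps − 25) = 338.5 - 1.5ps. Setting this equal to supply: 338.5 - 1.5ps = -314 + 6ps, so ps = 87.
Buyers pay pb = 87 − 25 = 62; q' = -314 + 6·87 = 208.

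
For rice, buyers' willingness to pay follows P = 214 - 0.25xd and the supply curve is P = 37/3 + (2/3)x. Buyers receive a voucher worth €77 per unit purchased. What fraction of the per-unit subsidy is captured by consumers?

Consumer share = 3/11

Pre-subsidy: 214 - 0.25x = 37/3 + (2/3)x gives x* = 220 and P* = 159.
With the rebate, buyers effectively pay Pb = Ps − 77, where Ps is the price sellers receive.
On the curves, Pb = 214 - 0.25x and Ps = 37/3 + (2/3)x; the wedge Ps − Pb = 77 gives 37/3 + (2/3)x − (214 - 0.25x) = 77, so x' = 304.
Then Pb = 214 − 0.25·304 = 138 and Ps = 37/3 + (2/3)·304 = 215.
Buyers' price falls by P* − Pb = 159 − 138 = 21; sellers' price rises by Ps − P* = 215 − 159 = 56.
So consumers capture 21/77 = 3/11 of each unit of subsidy.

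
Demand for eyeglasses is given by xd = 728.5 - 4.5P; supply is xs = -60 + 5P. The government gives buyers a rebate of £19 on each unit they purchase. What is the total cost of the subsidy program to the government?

Government cost = £7600

Pre-subsidy: 728.5 - 4.5P = -60 + 5P gives P* = 83, x* = 355.
With the rebate, buyers effectively pay Pb = Ps − 19, where Ps is the price sellers receive.
Demand in terms of Ps becomes xd = 728.5 − 4.5(Ps − 19) = 814 - 4.5Ps. Setting this equal to supply: 814 - 4.5Ps = -60 + 5Ps, so Ps = 92.
Buyers pay Pb = 92 − 19 = 73; x' = -60 + 5·92 = 400.
Government outlay = subsidy × quantity = 19 × 400 = 7600.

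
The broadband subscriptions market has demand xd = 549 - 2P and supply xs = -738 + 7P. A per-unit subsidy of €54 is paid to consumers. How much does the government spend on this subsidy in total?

Government cost = €18738

Pre-subsidy: 549 - 2P = -738 + 7P gives P* = 143, x* = 263.
With the rebate, buyers effectively pay Pb = Ps − 54, where Ps is the price sellers receive.
Demand in terms of Ps becomes xd = 549 − 2(Ps − 54) = 657 - 2Ps. Setting this equal to supply: 657 - 2Ps = -738 + 7Ps, so Ps = 155.
Buyers pay Pb = 155 − 54 = 101; x' = -738 + 7·155 = 347.
Government outlay = subsidy × quantity = 54 × 347 = 18738.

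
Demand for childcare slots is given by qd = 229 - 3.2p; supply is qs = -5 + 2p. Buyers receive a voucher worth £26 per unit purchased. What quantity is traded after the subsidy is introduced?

Pre-subsidy: 229 - 3.2p = -5 + 2p gives p* = 45, q* = 85.
With the rebate, buyers effectively pay pb = ps − 26, where ps is the price sellers receive.
Demand in terms of ps becomes qd = 229 − 3.2(ps − 26) = 312.2 - 3.2ps. Setting this equal to supply: 312.2 - 3.2ps = -5 + 2ps, so ps = 61.
Buyers pay pb = 61 − 26 = 35; q' = -5 + 2·61 = 117.

q' = 117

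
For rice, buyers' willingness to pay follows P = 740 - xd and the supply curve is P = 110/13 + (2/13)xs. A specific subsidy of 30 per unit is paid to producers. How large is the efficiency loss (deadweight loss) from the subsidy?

Deadweight loss = 390

Pre-subsidy: 740 - x = 110/13 + (2/13)x gives x* = 634 and P* = 106.
With the subsidy, sellers receive Ps = Pb + 30 for each unit, where Pb is the price buyers pay.
On the curves, Pb = 740 - x and Ps = 110/13 + (2/13)x; the wedge Ps − Pb = 30 gives 110/13 + (2/13)x − (740 - x) = 30, so x' = 660.
Then Pb = 740 − 1·660 = 80 and Ps = 110/13 + (2/13)·660 = 110.
The subsidy expands output by 660 − 634 = 26 past the efficient level; on those units the gap between marginal cost and willingness to pay runs from 0 up to 30.
DWL = ½ × 30 × 26 = 390.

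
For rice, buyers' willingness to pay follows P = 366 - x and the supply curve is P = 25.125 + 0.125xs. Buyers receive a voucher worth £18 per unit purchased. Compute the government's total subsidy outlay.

Government cost = £5742

Pre-subsidy: 366 - x = 25.125 + 0.125x gives x* = 303 and P* = 63.
With the rebate, buyers effectively pay Pb = Ps − 18, where Ps is the price sellers receive.
On the curves, Pb = 366 - x and Ps = 25.125 + 0.125x; the wedge Ps − Pb = 18 gives 25.125 + 0.125x − (366 - x) = 18, so x' = 319.
Then Pb = 366 − 1·319 = 47 and Ps = 25.125 + 0.125·319 = 65.
Government outlay = subsidy × quantity = 18 × 319 = 5742.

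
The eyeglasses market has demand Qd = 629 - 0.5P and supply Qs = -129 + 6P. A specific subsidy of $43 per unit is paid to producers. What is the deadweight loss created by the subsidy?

Pre-subsidy: 629 - 0.5P = -129 + 6P gives P* = 1516/13, Q* = 7419/13.
With the subsidy, sellers receive Ps = Pb + 43 for each unit, where Pb is the price buyers pay.
Supply in terms of Pb becomes Qs = -129 + 6(Pb + 43) = 129 + 6Pb. Setting this equal to demand: 629 - 0.5Pb = 129 + 6Pb, so Pb = 1000/13.
Sellers receive Ps = 1000/13 + 43 = 1559/13; Q' = 629 − 0.5·(1000/13) = 7677/13.
The subsidy expands output by 7677/13 − 7419/13 = 258/13 past the efficient level; on those units the gap between marginal cost and willingness to pay runs from 0 up to 43.
DWL = ½ × 43 × 258/13 = 5547/13.

Deadweight loss = 5547/13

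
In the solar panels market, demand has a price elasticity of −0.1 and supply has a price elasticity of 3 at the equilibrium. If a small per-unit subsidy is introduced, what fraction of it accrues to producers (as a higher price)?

Producer share = 1/31

For a small subsidy around the equilibrium, the benefit split depends on the relative slopes, which at a point are proportional to the elasticities.
Buyer share = εs/(εs + |εd|) = 3/(3 + 0.1) = 30/31; seller share = |εd|/(εs + |εd|) = 1/31.
So producers capture 1/31 of the subsidy.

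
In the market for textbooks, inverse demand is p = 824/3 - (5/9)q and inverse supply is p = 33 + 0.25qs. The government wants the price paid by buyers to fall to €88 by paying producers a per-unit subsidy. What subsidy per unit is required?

Required subsidy s = €29 per unit

At a buyer price of 88, quantity demanded is 494.4 − 1.8·88 = 336.
Sellers supply 336 only when they receive ps = 33 + 0.25·336 = 117.
s = ps − pb = 117 − 88 = 29.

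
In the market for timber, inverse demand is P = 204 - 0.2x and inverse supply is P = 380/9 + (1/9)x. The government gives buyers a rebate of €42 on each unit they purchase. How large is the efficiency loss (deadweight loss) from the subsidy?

Pre-subsidy: 204 - 0.2x = 380/9 + (1/9)x gives x* = 520 and P* = 100.
With the rebate, buyers effectively pay Pb = Ps − 42, where Ps is the price sellers receive.
On the curves, Pb = 204 - 0.2x and Ps = 380/9 + (1/9)x; the wedge Ps − Pb = 42 gives 380/9 + (1/9)x − (204 - 0.2x) = 42, so x' = 655.
Then Pb = 204 − 0.2·655 = 73 and Ps = 380/9 + (1/9)·655 = 115.
The subsidy expands output by 655 − 520 = 135 past the efficient level; on those units the gap between marginal cost and willingness to pay runs from 0 up to 42.
DWL = ½ × 42 × 135 = 2835.

Deadweight loss = €2835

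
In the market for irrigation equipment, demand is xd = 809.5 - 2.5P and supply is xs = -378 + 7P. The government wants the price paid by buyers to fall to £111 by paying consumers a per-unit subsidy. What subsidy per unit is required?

At a buyer price of 111, quantity demanded is 809.5 − 2.5·111 = 532.
Sellers supply 532 only when they receive Ps with -378 + 7·Ps = 532, i.e. Ps = 130.
s = Ps − Pb = 130 − 111 = 19.

Required subsidy s = £19 per unit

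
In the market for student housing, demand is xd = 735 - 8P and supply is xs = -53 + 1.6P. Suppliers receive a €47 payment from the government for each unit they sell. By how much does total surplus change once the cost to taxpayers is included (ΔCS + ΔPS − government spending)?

Net change in total surplus = -4418/3

Pre-subsidy: 735 - 8P = -53 + 1.6P gives P* = 985/12, x* = 235/3.
With the subsidy, sellers receive Ps = Pb + 47 for each unit, where Pb is the price buyers pay.
Supply in terms of Pb becomes xs = -53 + 1.6(Pb + 47) = 22.2 + 1.6Pb. Setting this equal to demand: 735 - 8Pb = 22.2 + 1.6Pb, so Pb = 74.25.
Sellers receive Ps = 74.25 + 47 = 121.25; x' = 735 − 8·74.25 = 141.
ΔCS = ½(235/3 + 141)(985/12 − 74.25) = 15463/18; ΔPS = ½(235/3 + 141)(121.25 − 985/12) = 77315/18.
Government spending = 47 × 141 = 6627.
Net change = 15463/18 + 77315/18 − 6627 = -4418/3. The loss equals the DWL triangle ½·47·188/3.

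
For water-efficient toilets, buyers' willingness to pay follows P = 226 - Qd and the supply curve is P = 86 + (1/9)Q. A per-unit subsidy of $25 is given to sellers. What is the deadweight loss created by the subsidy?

Deadweight loss = $281.25

Pre-subsidy: 226 - Q = 86 + (1/9)Q gives Q* = 126 and P* = 100.
With the subsidy, sellers receive Ps = Pb + 25 for each unit, where Pb is the price buyers pay.
On the curves, Pb = 226 - Q and Ps = 86 + (1/9)Q; the wedge Ps − Pb = 25 gives 86 + (1/9)Q − (226 - Q) = 25, so Q' = 148.5.
Then Pb = 226 − 1·148.5 = 77.5 and Ps = 86 + (1/9)·148.5 = 102.5.
The subsidy expands output by 148.5 − 126 = 22.5 past the efficient level; on those units the gap between marginal cost and willingness to pay runs from 0 up to 25.
DWL = ½ × 25 × 22.5 = 281.25.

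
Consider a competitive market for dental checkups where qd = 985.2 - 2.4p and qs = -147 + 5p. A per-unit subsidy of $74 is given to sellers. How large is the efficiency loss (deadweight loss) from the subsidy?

Deadweight loss = $4440

Pre-subsidy: 985.2 - 2.4p = -147 + 5p gives p* = 153, q* = 618.
With the subsidy, sellers receive ps = pb + 74 for each unit, where pb is the price buyers pay.
Supply in terms of pb becomes qs = -147 + 5(pb + 74) = 223 + 5pb. Setting this equal to demand: 985.2 - 2.4pb = 223 + 5pb, so pb = 103.
Sellers receive ps = 103 + 74 = 177; q' = 985.2 − 2.4·103 = 738.
The subsidy expands output by 738 − 618 = 120 past the efficient level; on those units the gap between marginal cost and willingness to pay runs from 0 up to 74.
DWL = ½ × 74 × 120 = 4440.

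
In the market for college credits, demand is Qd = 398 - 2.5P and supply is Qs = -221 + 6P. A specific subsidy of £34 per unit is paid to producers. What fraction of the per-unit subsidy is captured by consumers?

Consumer share = 12/17

Pre-subsidy: 398 - 2.5P = -221 + 6P gives P* = 1238/17, Q* = 3671/17.
With the subsidy, sellers receive Ps = Pb + 34 for each unit, where Pb is the price buyers pay.
Supply in terms of Pb becomes Qs = -221 + 6(Pb + 34) = -17 + 6Pb. Setting this equal to demand: 398 - 2.5Pb = -17 + 6Pb, so Pb = 830/17.
Sellers receive Ps = 830/17 + 34 = 1408/17; Q' = 398 − 2.5·(830/17) = 4691/17.
Buyers' price falls by P* − Pb = 1238/17 − 830/17 = 24; sellers' price rises by Ps − P* = 1408/17 − 1238/17 = 10.
So consumers capture 24/34 = 12/17 of each unit of subsidy.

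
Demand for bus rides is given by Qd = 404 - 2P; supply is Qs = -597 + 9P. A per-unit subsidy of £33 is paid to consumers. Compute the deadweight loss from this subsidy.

Pre-subsidy: 404 - 2P = -597 + 9P gives P* = 91, Q* = 222.
With the rebate, buyers effectively pay Pb = Ps − 33, where Ps is the price sellers receive.
Demand in terms of Ps becomes Qd = 404 − 2(Ps − 33) = 470 - 2Ps. Setting this equal to supply: 470 - 2Ps = -597 + 9Ps, so Ps = 97.
Buyers pay Pb = 97 − 33 = 64; Q' = -597 + 9·97 = 276.
The subsidy expands output by 276 − 222 = 54 past the efficient level; on those units the gap between marginal cost and willingness to pay runs from 0 up to 33.
DWL = ½ × 33 × 54 = 891.

Deadweight loss = £891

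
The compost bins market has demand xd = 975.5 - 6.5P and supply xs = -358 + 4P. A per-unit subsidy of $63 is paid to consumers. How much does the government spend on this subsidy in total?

Pre-subsidy: 975.5 - 6.5P = -358 + 4P gives P* = 127, x* = 150.
With the rebate, buyers effectively pay Pb = Ps − 63, where Ps is the price sellers receive.
Demand in terms of Ps becomes xd = 975.5 − 6.5(Ps − 63) = 1385 - 6.5Ps. Setting this equal to supply: 1385 - 6.5Ps = -358 + 4Ps, so Ps = 166.
Buyers pay Pb = 166 − 63 = 103; x' = -358 + 4·166 = 306.
Government outlay = subsidy × quantity = 63 × 306 = 19278.

Government cost = $19278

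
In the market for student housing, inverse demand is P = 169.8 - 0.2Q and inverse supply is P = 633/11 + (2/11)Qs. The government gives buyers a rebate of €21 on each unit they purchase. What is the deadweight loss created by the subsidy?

Deadweight loss = €577.5

Pre-subsidy: 169.8 - 0.2Q = 633/11 + (2/11)Q gives Q* = 294 and P* = 111.
With the rebate, buyers effectively pay Pb = Ps − 21, where Ps is the price sellers receive.
On the curves, Pb = 169.8 - 0.2Q and Ps = 633/11 + (2/11)Q; the wedge Ps − Pb = 21 gives 633/11 + (2/11)Q − (169.8 - 0.2Q) = 21, so Q' = 349.
Then Pb = 169.8 − 0.2·349 = 100 and Ps = 633/11 + (2/11)·349 = 121.
The subsidy expands output by 349 − 294 = 55 past the efficient level; on those units the gap between marginal cost and willingness to pay runs from 0 up to 21.
DWL = ½ × 21 × 55 = 577.5.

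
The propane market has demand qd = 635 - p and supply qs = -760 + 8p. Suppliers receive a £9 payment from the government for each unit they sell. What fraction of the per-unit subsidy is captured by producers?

Producer share = 1/9

Pre-subsidy: 635 - p = -760 + 8p gives p* = 155, q* = 480.
With the subsidy, sellers receive ps = pb + 9 for each unit, where pb is the price buyers pay.
Supply in terms of pb becomes qs = -760 + 8(pb + 9) = -688 + 8pb. Setting this equal to demand: 635 - pb = -688 + 8pb, so pb = 147.
Sellers receive ps = 147 + 9 = 156; q' = 635 − 1·147 = 488.
Buyers' price falls by p* − pb = 155 − 147 = 8; sellers' price rises by ps − p* = 156 − 155 = 1.
So producers capture 1/9 = 1/9 of each unit of subsidy.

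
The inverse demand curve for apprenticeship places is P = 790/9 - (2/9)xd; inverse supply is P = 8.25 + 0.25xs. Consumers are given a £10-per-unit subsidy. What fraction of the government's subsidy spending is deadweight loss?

Pre-subsidy: 790/9 - (2/9)x = 8.25 + 0.25x gives x* = 2863/17 and P* = 856/17.
With the rebate, buyers effectively pay Pb = Ps − 10, where Ps is the price sellers receive.
On the curves, Pb = 790/9 - (2/9)x and Ps = 8.25 + 0.25x; the wedge Ps − Pb = 10 gives 8.25 + 0.25x − (790/9 - (2/9)x) = 10, so x' = 3223/17.
Then Pb = 790/9 − (2/9)·(3223/17) = 776/17 and Ps = 8.25 + 0.25·(3223/17) = 946/17.
ΔCS = ½(2863/17 + 3223/17)(856/17 − 776/17) = 14320/17; ΔPS = ½(2863/17 + 3223/17)(946/17 − 856/17) = 16110/17.
Government spending = 10 × 3223/17 = 32230/17.
DWL = ½ × 10 × (3223/17 − 2863/17) = 1800/17; fraction = (1800/17) / (32230/17) = 180/3223.

DWL / government spending = 180/3223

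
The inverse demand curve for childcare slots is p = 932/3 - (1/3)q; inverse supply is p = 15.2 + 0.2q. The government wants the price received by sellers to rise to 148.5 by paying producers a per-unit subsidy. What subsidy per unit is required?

At a seller price of 148.5, quantity supplied is -76 + 5·148.5 = 666.5.
Buyers absorb 666.5 only when they pay pb = 932/3 − (1/3)·666.5 = 88.5.
s = ps − pb = 148.5 − 88.5 = 60.

Required subsidy s = 60 per unit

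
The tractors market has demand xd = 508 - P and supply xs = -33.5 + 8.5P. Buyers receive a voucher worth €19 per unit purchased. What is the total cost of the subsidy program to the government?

Government cost = €8892

Pre-subsidy: 508 - P = -33.5 + 8.5P gives P* = 57, x* = 451.
With the rebate, buyers effectively pay Pb = Ps − 19, where Ps is the price sellers receive.
Demand in terms of Ps becomes xd = 508 − 1(Ps − 19) = 527 - Ps. Setting this equal to supply: 527 - Ps = -33.5 + 8.5Ps, so Ps = 59.
Buyers pay Pb = 59 − 19 = 40; x' = -33.5 + 8.5·59 = 468.
Government outlay = subsidy × quantity = 19 × 468 = 8892.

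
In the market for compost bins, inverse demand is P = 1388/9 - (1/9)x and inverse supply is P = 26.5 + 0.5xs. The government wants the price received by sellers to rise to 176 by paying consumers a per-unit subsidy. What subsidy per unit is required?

At a seller price of 176, quantity supplied is -53 + 2·176 = 299.
Buyers absorb 299 only when they pay Pb = 1388/9 − (1/9)·299 = 121.
s = Ps − Pb = 176 − 121 = 55.

Required subsidy s = 55 per unit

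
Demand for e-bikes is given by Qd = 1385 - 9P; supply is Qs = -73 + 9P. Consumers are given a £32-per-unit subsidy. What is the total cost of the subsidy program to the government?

Government cost = £25600

Pre-subsidy: 1385 - 9P = -73 + 9P gives P* = 81, Q* = 656.
With the rebate, buyers effectively pay Pb = Ps − 32, where Ps is the price sellers receive.
Demand in terms of Ps becomes Qd = 1385 − 9(Ps − 32) = 1673 - 9Ps. Setting this equal to supply: 1673 - 9Ps = -73 + 9Ps, so Ps = 97.
Buyers pay Pb = 97 − 32 = 65; Q' = -73 + 9·97 = 800.
Government outlay = subsidy × quantity = 32 × 800 = 25600.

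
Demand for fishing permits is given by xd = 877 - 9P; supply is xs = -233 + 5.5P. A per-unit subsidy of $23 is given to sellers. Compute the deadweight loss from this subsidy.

Deadweight loss = 52371/58

Pre-subsidy: 877 - 9P = -233 + 5.5P gives P* = 2220/29, x* = 5453/29.
With the subsidy, sellers receive Ps = Pb + 23 for each unit, where Pb is the price buyers pay.
Supply in terms of Pb becomes xs = -233 + 5.5(Pb + 23) = -106.5 + 5.5Pb. Setting this equal to demand: 877 - 9Pb = -106.5 + 5.5Pb, so Pb = 1967/29.
Sellers receive Ps = 1967/29 + 23 = 2634/29; x' = 877 − 9·(1967/29) = 7730/29.
The subsidy expands output by 7730/29 − 5453/29 = 2277/29 past the efficient level; on those units the gap between marginal cost and willingness to pay runs from 0 up to 23.
DWL = ½ × 23 × 2277/29 = 52371/58.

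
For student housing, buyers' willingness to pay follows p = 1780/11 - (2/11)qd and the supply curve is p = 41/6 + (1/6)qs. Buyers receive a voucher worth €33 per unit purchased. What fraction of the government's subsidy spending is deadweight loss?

Pre-subsidy: 1780/11 - (2/11)q = 41/6 + (1/6)q gives q* = 10229/23 and p* = 1862/23.
With the rebate, buyers effectively pay pb = ps − 33, where ps is the price sellers receive.
On the curves, pb = 1780/11 - (2/11)q and ps = 41/6 + (1/6)q; the wedge ps − pb = 33 gives 41/6 + (1/6)q − (1780/11 - (2/11)q) = 33, so q' = 12407/23.
Then pb = 1780/11 − (2/11)·(12407/23) = 1466/23 and ps = 41/6 + (1/6)·(12407/23) = 2225/23.
ΔCS = ½(10229/23 + 12407/23)(1862/23 − 1466/23) = 4481928/529; ΔPS = ½(10229/23 + 12407/23)(2225/23 − 1862/23) = 4108434/529.
Government spending = 33 × 12407/23 = 409431/23.
DWL = ½ × 33 × (12407/23 − 10229/23) = 35937/23; fraction = (35937/23) / (409431/23) = 1089/12407.

DWL / government spending = 1089/12407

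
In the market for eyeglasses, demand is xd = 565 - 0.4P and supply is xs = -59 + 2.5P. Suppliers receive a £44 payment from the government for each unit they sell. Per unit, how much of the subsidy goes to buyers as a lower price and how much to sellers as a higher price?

Buyers gain 1100/29 per unit; sellers gain 176/29 per unit

Pre-subsidy: 565 - 0.4P = -59 + 2.5P gives P* = 6240/29, x* = 13889/29.
With the subsidy, sellers receive Ps = Pb + 44 for each unit, where Pb is the price buyers pay.
Supply in terms of Pb becomes xs = -59 + 2.5(Pb + 44) = 51 + 2.5Pb. Setting this equal to demand: 565 - 0.4Pb = 51 + 2.5Pb, so Pb = 5140/29.
Sellers receive Ps = 5140/29 + 44 = 6416/29; x' = 565 − 0.4·(5140/29) = 14329/29.
Buyers' price falls by P* − Pb = 6240/29 − 5140/29 = 1100/29; sellers' price rises by Ps − P* = 6416/29 − 6240/29 = 176/29.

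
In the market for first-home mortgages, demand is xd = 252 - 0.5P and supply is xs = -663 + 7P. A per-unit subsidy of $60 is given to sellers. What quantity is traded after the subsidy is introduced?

x' = 219

Pre-subsidy: 252 - 0.5P = -663 + 7P gives P* = 122, x* = 191.
With the subsidy, sellers receive Ps = Pb + 60 for each unit, where Pb is the price buyers pay.
Supply in terms of Pb becomes xs = -663 + 7(Pb + 60) = -243 + 7Pb. Setting this equal to demand: 252 - 0.5Pb = -243 + 7Pb, so Pb = 66.
Sellers receive Ps = 66 + 60 = 126; x' = 252 − 0.5·66 = 219.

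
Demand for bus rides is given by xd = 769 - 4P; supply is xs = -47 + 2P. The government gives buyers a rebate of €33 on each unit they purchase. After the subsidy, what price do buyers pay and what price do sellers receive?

Pre-subsidy: 769 - 4P = -47 + 2P gives P* = 136, x* = 225.
With the rebate, buyers effectively pay Pb = Ps − 33, where Ps is the price sellers receive.
Demand in terms of Ps becomes xd = 769 − 4(Ps − 33) = 901 - 4Ps. Setting this equal to supply: 901 - 4Ps = -47 + 2Ps, so Ps = 158.
Buyers pay Pb = 158 − 33 = 125; x' = -47 + 2·158 = 269.

Buyers pay €125; sellers receive €158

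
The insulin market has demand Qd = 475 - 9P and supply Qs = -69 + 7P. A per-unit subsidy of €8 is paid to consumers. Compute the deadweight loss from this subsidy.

Pre-subsidy: 475 - 9P = -69 + 7P gives P* = 34, Q* = 169.
With the rebate, buyers effectively pay Pb = Ps − 8, where Ps is the price sellers receive.
Demand in terms of Ps becomes Qd = 475 − 9(Ps − 8) = 547 - 9Ps. Setting this equal to supply: 547 - 9Ps = -69 + 7Ps, so Ps = 38.5.
Buyers pay Pb = 38.5 − 8 = 30.5; Q' = -69 + 7·38.5 = 200.5.
The subsidy expands output by 200.5 − 169 = 31.5 past the efficient level; on those units the gap between marginal cost and willingness to pay runs from 0 up to 8.
DWL = ½ × 8 × 31.5 = 126.

Deadweight loss = €126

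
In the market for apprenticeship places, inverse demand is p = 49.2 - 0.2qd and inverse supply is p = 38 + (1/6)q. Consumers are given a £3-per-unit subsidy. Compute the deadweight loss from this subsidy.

Pre-subsidy: 49.2 - 0.2q = 38 + (1/6)q gives q* = 336/11 and p* = 474/11.
With the rebate, buyers effectively pay pb = ps − 3, where ps is the price sellers receive.
On the curves, pb = 49.2 - 0.2q and ps = 38 + (1/6)q; the wedge ps − pb = 3 gives 38 + (1/6)q − (49.2 - 0.2q) = 3, so q' = 426/11.
Then pb = 49.2 − 0.2·(426/11) = 456/11 and ps = 38 + (1/6)·(426/11) = 489/11.
The subsidy expands output by 426/11 − 336/11 = 90/11 past the efficient level; on those units the gap between marginal cost and willingness to pay runs from 0 up to 3.
DWL = ½ × 3 × 90/11 = 135/11.

Deadweight loss = 135/11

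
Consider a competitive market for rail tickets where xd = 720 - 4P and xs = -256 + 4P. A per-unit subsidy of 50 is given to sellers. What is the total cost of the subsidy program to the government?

Government cost = 16600

Pre-subsidy: 720 - 4P = -256 + 4P gives P* = 122, x* = 232.
With the subsidy, sellers receive Ps = Pb + 50 for each unit, where Pb is the price buyers pay.
Supply in terms of Pb becomes xs = -256 + 4(Pb + 50) = -56 + 4Pb. Setting this equal to demand: 720 - 4Pb = -56 + 4Pb, so Pb = 97.
Sellers receive Ps = 97 + 50 = 147; x' = 720 − 4·97 = 332.
Government outlay = subsidy × quantity = 50 × 332 = 16600.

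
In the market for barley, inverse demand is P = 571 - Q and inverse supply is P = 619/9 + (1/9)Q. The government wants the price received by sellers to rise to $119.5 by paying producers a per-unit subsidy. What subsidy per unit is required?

Required subsidy s = $5 per unit

At a seller price of 119.5, quantity supplied is -619 + 9·119.5 = 456.5.
Buyers absorb 456.5 only when they pay Pb = 571 − 1·456.5 = 114.5.
s = Ps − Pb = 119.5 − 114.5 = 5.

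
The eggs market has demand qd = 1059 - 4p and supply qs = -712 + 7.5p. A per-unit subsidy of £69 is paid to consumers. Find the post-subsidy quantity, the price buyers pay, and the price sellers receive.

q' = 623; buyers pay £109; sellers receive £178

Pre-subsidy: 1059 - 4p = -712 + 7.5p gives p* = 154, q* = 443.
With the rebate, buyers effectively pay pb = ps − 69, where ps is the price sellers receive.
Demand in terms of ps becomes qd = 1059 − 4(ps − 69) = 1335 - 4ps. Setting this equal to supply: 1335 - 4ps = -712 + 7.5ps, so ps = 178.
Buyers pay pb = 178 − 69 = 109; q' = -712 + 7.5·178 = 623.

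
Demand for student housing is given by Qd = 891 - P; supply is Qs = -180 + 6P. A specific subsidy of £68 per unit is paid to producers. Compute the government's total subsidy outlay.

Government cost = 379032/7

Pre-subsidy: 891 - P = -180 + 6P gives P* = 153, Q* = 738.
With the subsidy, sellers receive Ps = Pb + 68 for each unit, where Pb is the price buyers pay.
Supply in terms of Pb becomes Qs = -180 + 6(Pb + 68) = 228 + 6Pb. Setting this equal to demand: 891 - Pb = 228 + 6Pb, so Pb = 663/7.
Sellers receive Ps = 663/7 + 68 = 1139/7; Q' = 891 − 1·(663/7) = 5574/7.
Government outlay = subsidy × quantity = 68 × 5574/7 = 379032/7.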